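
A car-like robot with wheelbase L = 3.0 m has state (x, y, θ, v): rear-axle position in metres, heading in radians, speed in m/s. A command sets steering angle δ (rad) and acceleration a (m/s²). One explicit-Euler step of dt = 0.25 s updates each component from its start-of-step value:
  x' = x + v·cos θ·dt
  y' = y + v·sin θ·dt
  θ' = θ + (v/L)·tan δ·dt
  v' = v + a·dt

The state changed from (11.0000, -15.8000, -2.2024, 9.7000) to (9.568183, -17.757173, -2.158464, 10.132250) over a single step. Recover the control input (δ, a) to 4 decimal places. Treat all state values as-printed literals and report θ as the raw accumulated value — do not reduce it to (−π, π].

δ = 0.0543, a = 1.7290

a = (v'−v)/dt = (0.432250)/0.25 = 1.7290
Δθ = θ'−θ = 0.043936;  (v·dt/L) = 9.7000·0.25/3.0 = 0.808333
tan δ = Δθ·L/(v·dt) = 0.054354  →  δ = 0.0543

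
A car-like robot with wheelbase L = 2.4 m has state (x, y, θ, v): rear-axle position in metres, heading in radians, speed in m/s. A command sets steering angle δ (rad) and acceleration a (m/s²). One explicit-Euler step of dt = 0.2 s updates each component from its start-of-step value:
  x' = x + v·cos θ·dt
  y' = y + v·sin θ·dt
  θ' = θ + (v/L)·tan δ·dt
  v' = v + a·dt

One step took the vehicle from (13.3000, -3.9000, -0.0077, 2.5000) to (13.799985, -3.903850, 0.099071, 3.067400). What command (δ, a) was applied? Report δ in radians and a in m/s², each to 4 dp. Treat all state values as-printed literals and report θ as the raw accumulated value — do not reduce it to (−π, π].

a = (v'−v)/dt = (0.567400)/0.2 = 2.8370
Δθ = θ'−θ = 0.106771;  (v·dt/L) = 2.5000·0.2/2.4 = 0.208333
tan δ = Δθ·L/(v·dt) = 0.512501  →  δ = 0.4736

δ = 0.4736, a = 2.8370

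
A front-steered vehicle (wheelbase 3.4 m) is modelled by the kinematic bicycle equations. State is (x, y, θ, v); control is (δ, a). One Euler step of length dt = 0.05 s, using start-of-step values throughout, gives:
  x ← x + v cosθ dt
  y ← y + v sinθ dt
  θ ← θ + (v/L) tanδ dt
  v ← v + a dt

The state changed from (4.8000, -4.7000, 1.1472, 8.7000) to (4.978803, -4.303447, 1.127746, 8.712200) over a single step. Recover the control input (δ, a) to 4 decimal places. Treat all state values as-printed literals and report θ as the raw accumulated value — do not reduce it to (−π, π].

δ = -0.1509, a = 0.2440

a = (v'−v)/dt = (0.012200)/0.05 = 0.2440
Δθ = θ'−θ = -0.019454;  (v·dt/L) = 8.7000·0.05/3.4 = 0.127941
tan δ = Δθ·L/(v·dt) = -0.152054  →  δ = -0.1509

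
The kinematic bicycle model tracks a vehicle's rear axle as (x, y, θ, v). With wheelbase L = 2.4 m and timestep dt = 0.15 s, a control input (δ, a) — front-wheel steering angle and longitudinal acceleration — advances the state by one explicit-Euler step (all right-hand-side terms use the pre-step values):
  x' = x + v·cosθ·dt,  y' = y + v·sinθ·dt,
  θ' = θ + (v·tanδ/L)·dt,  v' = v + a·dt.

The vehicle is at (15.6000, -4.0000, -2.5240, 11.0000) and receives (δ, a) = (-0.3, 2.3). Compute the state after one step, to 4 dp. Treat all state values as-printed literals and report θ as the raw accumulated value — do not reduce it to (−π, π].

(14.2548, -4.9555, -2.7367, 11.3450)

x' = 15.6000 + 11.0000·cos(-2.5240)·0.15 = 14.2548
y' = -4.0000 + 11.0000·sin(-2.5240)·0.15 = -4.9555
θ' = -2.5240 + (11.0000/2.4)·tan(-0.3)·0.15 = -2.7367
v' = 11.0000 + 2.3000·0.15 = 11.3450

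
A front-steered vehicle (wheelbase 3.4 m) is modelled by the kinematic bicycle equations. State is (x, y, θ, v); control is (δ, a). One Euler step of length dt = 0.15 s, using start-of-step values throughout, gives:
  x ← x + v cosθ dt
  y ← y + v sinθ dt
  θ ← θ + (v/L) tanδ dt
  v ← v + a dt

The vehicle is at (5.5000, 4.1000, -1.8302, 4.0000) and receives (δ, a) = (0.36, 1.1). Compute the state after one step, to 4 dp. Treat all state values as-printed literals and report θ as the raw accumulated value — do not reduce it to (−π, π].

x' = 5.5000 + 4.0000·cos(-1.8302)·0.15 = 5.3461
y' = 4.1000 + 4.0000·sin(-1.8302)·0.15 = 3.5201
θ' = -1.8302 + (4.0000/3.4)·tan(0.36)·0.15 = -1.7638
v' = 4.0000 + 1.1000·0.15 = 4.1650

(5.3461, 3.5201, -1.7638, 4.1650)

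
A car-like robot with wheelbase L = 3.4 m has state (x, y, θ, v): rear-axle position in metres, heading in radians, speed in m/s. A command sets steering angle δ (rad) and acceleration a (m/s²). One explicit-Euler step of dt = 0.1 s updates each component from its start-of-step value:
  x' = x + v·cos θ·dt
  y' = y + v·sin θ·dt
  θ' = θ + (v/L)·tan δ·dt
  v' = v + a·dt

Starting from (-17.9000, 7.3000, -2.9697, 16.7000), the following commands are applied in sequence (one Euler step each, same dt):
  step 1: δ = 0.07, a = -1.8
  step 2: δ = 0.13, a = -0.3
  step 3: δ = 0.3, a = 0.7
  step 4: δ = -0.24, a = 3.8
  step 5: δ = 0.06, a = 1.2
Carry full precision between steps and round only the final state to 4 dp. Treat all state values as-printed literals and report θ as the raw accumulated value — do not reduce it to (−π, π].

(-25.8818, 5.0595, -2.8110, 17.0600)

after step 1 (δ=0.07, a=-1.8): (-19.545389, 7.014351, -2.935261, 16.520000)
after step 2 (δ=0.13, a=-0.3): (-21.162348, 6.675905, -2.871738, 16.490000)
after step 3 (δ=0.3, a=0.7): (-22.751671, 6.236296, -2.721710, 16.560000)
after step 4 (δ=-0.24, a=3.8): (-24.263826, 5.561223, -2.840902, 16.940000)
after step 5 (δ=0.06, a=1.2): (-25.881819, 5.059494, -2.810972, 17.060000)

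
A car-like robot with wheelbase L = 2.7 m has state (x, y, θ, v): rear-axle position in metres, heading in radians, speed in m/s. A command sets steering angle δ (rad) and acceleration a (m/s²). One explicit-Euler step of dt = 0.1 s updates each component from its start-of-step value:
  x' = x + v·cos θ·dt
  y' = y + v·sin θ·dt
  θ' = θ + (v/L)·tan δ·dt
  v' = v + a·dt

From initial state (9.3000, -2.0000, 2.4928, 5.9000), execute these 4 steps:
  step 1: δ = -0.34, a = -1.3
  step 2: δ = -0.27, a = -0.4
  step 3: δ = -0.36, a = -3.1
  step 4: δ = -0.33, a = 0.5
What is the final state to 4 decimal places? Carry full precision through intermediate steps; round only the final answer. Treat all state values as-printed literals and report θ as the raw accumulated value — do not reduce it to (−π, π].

(7.6417, -0.4427, 2.2077, 5.4700)

after step 1 (δ=-0.34, a=-1.3): (8.829880, -1.643507, 2.415502, 5.770000)
after step 2 (δ=-0.27, a=-0.4): (8.398413, -1.260407, 2.356358, 5.730000)
after step 3 (δ=-0.36, a=-3.1): (7.993175, -0.855301, 2.276477, 5.420000)
after step 4 (δ=-0.33, a=0.5): (7.641660, -0.442747, 2.207718, 5.470000)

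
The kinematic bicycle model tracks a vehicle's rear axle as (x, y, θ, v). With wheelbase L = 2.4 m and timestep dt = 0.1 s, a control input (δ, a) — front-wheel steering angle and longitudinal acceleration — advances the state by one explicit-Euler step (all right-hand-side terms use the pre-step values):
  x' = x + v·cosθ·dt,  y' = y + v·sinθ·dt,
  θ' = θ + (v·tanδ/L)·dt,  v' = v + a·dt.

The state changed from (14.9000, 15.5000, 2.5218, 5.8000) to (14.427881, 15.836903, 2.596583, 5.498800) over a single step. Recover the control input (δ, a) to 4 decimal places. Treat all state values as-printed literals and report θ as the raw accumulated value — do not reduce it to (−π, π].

a = (v'−v)/dt = (-0.301200)/0.1 = -3.0120
Δθ = θ'−θ = 0.074783;  (v·dt/L) = 5.8000·0.1/2.4 = 0.241667
tan δ = Δθ·L/(v·dt) = 0.309447  →  δ = 0.3001

δ = 0.3001, a = -3.0120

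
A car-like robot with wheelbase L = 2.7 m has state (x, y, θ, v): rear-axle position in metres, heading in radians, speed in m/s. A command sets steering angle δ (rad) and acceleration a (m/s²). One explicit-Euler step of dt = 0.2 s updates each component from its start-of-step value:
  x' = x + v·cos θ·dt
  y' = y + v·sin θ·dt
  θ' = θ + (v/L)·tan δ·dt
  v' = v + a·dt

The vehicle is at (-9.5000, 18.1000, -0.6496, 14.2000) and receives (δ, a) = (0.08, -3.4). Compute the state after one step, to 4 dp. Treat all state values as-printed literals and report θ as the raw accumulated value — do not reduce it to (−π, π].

x' = -9.5000 + 14.2000·cos(-0.6496)·0.2 = -7.2384
y' = 18.1000 + 14.2000·sin(-0.6496)·0.2 = 16.3822
θ' = -0.6496 + (14.2000/2.7)·tan(0.08)·0.2 = -0.5653
v' = 14.2000 − 3.4000·0.2 = 13.5200

(-7.2384, 16.3822, -0.5653, 13.5200)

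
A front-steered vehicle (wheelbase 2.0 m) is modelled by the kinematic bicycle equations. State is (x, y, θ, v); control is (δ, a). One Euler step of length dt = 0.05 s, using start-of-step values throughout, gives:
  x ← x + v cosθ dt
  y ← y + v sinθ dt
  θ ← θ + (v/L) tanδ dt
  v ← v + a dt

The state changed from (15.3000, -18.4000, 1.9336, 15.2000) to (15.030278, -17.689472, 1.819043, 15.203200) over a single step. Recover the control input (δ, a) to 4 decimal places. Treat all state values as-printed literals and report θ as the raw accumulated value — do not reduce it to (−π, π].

a = (v'−v)/dt = (0.003200)/0.05 = 0.0640
Δθ = θ'−θ = -0.114557;  (v·dt/L) = 15.2000·0.05/2.0 = 0.380000
tan δ = Δθ·L/(v·dt) = -0.301466  →  δ = -0.2928

δ = -0.2928, a = 0.0640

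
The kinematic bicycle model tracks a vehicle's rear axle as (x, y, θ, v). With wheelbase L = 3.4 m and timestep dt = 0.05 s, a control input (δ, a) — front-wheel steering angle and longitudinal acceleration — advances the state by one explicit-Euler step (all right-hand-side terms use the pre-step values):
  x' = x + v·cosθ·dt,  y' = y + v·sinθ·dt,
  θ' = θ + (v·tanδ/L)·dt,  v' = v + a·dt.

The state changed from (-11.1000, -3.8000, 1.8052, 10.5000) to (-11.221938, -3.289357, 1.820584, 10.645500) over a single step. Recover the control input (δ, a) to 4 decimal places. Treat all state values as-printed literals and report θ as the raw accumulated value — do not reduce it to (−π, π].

a = (v'−v)/dt = (0.145500)/0.05 = 2.9100
Δθ = θ'−θ = 0.015384;  (v·dt/L) = 10.5000·0.05/3.4 = 0.154412
tan δ = Δθ·L/(v·dt) = 0.099630  →  δ = 0.0993

δ = 0.0993, a = 2.9100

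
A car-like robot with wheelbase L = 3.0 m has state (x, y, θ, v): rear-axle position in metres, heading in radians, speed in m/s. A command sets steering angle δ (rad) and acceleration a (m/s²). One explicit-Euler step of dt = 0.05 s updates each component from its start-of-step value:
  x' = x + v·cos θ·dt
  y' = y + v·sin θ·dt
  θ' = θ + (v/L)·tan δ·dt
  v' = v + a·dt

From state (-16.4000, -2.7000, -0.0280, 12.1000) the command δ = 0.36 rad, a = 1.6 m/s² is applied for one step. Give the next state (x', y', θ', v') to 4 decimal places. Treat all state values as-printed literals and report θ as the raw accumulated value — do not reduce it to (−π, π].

(-15.7952, -2.7169, 0.0479, 12.1800)

x' = -16.4000 + 12.1000·cos(-0.0280)·0.05 = -15.7952
y' = -2.7000 + 12.1000·sin(-0.0280)·0.05 = -2.7169
θ' = -0.0280 + (12.1000/3.0)·tan(0.36)·0.05 = 0.0479
v' = 12.1000 + 1.6000·0.05 = 12.1800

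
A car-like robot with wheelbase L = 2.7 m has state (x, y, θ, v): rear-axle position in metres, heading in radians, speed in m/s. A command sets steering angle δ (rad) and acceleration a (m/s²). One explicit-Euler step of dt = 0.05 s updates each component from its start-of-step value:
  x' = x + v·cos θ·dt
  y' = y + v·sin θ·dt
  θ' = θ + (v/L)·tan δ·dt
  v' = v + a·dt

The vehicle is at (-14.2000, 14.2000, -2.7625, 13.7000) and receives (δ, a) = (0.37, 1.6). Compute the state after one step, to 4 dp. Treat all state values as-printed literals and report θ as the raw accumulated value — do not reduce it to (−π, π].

(-14.8364, 13.9465, -2.6641, 13.7800)

x' = -14.2000 + 13.7000·cos(-2.7625)·0.05 = -14.8364
y' = 14.2000 + 13.7000·sin(-2.7625)·0.05 = 13.9465
θ' = -2.7625 + (13.7000/2.7)·tan(0.37)·0.05 = -2.6641
v' = 13.7000 + 1.6000·0.05 = 13.7800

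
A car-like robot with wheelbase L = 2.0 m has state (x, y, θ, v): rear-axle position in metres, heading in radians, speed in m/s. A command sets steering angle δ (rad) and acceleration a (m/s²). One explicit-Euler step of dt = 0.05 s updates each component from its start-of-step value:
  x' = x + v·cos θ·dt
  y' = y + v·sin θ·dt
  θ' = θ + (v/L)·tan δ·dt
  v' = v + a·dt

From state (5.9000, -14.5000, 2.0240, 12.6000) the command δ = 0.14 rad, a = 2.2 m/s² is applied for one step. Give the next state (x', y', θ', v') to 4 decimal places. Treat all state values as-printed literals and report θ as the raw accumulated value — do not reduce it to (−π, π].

(5.6242, -13.9336, 2.0684, 12.7100)

x' = 5.9000 + 12.6000·cos(2.0240)·0.05 = 5.6242
y' = -14.5000 + 12.6000·sin(2.0240)·0.05 = -13.9336
θ' = 2.0240 + (12.6000/2.0)·tan(0.14)·0.05 = 2.0684
v' = 12.6000 + 2.2000·0.05 = 12.7100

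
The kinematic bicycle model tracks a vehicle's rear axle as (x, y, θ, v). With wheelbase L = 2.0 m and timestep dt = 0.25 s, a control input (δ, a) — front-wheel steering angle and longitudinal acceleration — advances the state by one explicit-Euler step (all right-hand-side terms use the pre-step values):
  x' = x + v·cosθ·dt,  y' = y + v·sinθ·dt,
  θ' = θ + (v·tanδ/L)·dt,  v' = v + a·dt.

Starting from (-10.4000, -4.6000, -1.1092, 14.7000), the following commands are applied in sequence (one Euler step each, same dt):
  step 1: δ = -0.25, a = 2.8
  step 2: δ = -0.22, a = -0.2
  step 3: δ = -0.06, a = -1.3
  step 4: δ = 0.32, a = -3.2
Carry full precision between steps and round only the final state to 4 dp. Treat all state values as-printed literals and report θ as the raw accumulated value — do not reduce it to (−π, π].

(-12.3943, -18.4112, -1.5017, 14.2250)

after step 1 (δ=-0.25, a=2.8): (-8.763236, -7.890384, -1.578391, 15.400000)
after step 2 (δ=-0.22, a=-0.2): (-8.792474, -11.740273, -2.008858, 15.350000)
after step 3 (δ=-0.06, a=-1.3): (-10.420285, -15.215419, -2.124122, 15.025000)
after step 4 (δ=0.32, a=-3.2): (-12.394266, -18.411168, -1.501731, 14.225000)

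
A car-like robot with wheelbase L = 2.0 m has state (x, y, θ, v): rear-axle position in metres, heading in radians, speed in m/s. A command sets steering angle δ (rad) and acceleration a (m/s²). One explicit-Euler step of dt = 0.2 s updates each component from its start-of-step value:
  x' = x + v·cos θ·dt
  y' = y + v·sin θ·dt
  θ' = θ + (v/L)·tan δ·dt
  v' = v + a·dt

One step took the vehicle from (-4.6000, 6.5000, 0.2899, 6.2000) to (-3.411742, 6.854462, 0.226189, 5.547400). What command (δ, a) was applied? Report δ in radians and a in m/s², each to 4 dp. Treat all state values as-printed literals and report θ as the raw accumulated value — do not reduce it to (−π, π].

δ = -0.1024, a = -3.2630

a = (v'−v)/dt = (-0.652600)/0.2 = -3.2630
Δθ = θ'−θ = -0.063711;  (v·dt/L) = 6.2000·0.2/2.0 = 0.620000
tan δ = Δθ·L/(v·dt) = -0.102760  →  δ = -0.1024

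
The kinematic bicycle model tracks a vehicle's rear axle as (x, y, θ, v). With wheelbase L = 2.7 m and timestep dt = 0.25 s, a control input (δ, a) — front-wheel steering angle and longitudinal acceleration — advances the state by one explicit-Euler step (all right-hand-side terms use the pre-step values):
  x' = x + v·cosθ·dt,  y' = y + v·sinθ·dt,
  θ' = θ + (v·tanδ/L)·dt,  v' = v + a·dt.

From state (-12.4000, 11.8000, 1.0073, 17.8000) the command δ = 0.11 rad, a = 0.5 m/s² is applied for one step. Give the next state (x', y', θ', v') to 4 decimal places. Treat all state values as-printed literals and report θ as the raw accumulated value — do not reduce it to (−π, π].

(-10.0231, 15.5620, 1.1893, 17.9250)

x' = -12.4000 + 17.8000·cos(1.0073)·0.25 = -10.0231
y' = 11.8000 + 17.8000·sin(1.0073)·0.25 = 15.5620
θ' = 1.0073 + (17.8000/2.7)·tan(0.11)·0.25 = 1.1893
v' = 17.8000 + 0.5000·0.25 = 17.9250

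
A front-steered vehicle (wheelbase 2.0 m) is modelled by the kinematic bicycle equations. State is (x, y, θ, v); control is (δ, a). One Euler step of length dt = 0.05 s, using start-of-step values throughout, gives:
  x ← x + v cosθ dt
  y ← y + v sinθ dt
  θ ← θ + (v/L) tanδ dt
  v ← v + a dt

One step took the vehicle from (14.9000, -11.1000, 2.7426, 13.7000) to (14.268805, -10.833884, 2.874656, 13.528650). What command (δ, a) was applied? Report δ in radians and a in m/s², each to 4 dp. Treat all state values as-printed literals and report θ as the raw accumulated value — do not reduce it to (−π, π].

a = (v'−v)/dt = (-0.171350)/0.05 = -3.4270
Δθ = θ'−θ = 0.132056;  (v·dt/L) = 13.7000·0.05/2.0 = 0.342500
tan δ = Δθ·L/(v·dt) = 0.385565  →  δ = 0.3680

δ = 0.3680, a = -3.4270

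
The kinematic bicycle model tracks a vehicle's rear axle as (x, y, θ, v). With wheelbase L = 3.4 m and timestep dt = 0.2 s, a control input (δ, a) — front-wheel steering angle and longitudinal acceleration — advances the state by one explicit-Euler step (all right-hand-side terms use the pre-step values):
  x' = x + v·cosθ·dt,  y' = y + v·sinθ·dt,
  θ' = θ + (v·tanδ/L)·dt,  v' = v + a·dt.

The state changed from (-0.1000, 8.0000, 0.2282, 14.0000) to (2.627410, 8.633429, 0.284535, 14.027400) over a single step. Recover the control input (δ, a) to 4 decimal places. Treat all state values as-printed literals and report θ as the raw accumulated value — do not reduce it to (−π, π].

δ = 0.0683, a = 0.1370

a = (v'−v)/dt = (0.027400)/0.2 = 0.1370
Δθ = θ'−θ = 0.056335;  (v·dt/L) = 14.0000·0.2/3.4 = 0.823529
tan δ = Δθ·L/(v·dt) = 0.068407  →  δ = 0.0683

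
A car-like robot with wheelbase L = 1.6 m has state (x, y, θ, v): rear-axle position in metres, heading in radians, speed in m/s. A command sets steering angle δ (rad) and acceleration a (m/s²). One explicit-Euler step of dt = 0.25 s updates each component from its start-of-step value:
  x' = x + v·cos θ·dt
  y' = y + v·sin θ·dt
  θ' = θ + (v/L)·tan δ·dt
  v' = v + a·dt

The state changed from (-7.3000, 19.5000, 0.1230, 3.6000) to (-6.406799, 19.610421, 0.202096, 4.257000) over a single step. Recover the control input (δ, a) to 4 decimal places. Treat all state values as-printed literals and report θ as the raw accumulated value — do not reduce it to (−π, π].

δ = 0.1397, a = 2.6280

a = (v'−v)/dt = (0.657000)/0.25 = 2.6280
Δθ = θ'−θ = 0.079096;  (v·dt/L) = 3.6000·0.25/1.6 = 0.562500
tan δ = Δθ·L/(v·dt) = 0.140615  →  δ = 0.1397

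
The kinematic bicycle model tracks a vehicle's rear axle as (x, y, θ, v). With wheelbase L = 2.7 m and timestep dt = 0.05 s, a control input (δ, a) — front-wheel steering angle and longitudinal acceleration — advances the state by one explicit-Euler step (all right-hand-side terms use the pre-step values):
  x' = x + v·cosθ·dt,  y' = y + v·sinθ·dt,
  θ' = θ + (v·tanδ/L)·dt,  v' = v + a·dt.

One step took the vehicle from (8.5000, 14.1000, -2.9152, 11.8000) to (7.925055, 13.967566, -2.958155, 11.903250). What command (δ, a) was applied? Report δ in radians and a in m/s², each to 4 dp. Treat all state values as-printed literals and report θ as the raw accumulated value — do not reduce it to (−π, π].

a = (v'−v)/dt = (0.103250)/0.05 = 2.0650
Δθ = θ'−θ = -0.042955;  (v·dt/L) = 11.8000·0.05/2.7 = 0.218519
tan δ = Δθ·L/(v·dt) = -0.196574  →  δ = -0.1941

δ = -0.1941, a = 2.0650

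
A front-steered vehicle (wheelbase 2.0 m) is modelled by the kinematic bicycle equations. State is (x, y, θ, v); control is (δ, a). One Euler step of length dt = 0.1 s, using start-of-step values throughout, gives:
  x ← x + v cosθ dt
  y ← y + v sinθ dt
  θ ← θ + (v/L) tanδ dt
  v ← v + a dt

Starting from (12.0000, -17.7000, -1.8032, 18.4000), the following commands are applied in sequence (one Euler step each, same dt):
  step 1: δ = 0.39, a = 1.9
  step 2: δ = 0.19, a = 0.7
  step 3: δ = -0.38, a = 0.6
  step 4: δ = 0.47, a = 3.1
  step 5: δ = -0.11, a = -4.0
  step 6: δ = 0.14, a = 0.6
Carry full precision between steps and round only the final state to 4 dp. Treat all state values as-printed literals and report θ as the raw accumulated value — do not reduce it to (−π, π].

after step 1 (δ=0.39, a=1.9): (11.576216, -19.490533, -1.425029, 18.590000)
after step 2 (δ=0.19, a=0.7): (11.846238, -21.329818, -1.246268, 18.660000)
after step 3 (δ=-0.38, a=0.6): (12.441234, -23.098415, -1.618920, 18.720000)
after step 4 (δ=0.47, a=3.1): (12.351181, -24.968248, -1.143464, 19.030000)
after step 5 (δ=-0.11, a=-4.0): (13.139868, -26.700120, -1.248553, 18.630000)
after step 6 (δ=0.14, a=0.6): (13.729871, -28.467226, -1.117285, 18.690000)

(13.7299, -28.4672, -1.1173, 18.6900)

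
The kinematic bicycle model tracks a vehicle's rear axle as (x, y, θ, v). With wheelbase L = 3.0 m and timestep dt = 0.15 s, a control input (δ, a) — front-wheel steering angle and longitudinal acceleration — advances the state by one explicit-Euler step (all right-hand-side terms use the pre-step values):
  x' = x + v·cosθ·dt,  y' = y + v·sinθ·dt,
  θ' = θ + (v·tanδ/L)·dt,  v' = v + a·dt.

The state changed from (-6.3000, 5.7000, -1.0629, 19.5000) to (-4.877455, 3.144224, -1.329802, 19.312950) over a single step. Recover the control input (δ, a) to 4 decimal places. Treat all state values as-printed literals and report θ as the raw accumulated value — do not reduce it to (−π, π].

a = (v'−v)/dt = (-0.187050)/0.15 = -1.2470
Δθ = θ'−θ = -0.266902;  (v·dt/L) = 19.5000·0.15/3.0 = 0.975000
tan δ = Δθ·L/(v·dt) = -0.273746  →  δ = -0.2672

δ = -0.2672, a = -1.2470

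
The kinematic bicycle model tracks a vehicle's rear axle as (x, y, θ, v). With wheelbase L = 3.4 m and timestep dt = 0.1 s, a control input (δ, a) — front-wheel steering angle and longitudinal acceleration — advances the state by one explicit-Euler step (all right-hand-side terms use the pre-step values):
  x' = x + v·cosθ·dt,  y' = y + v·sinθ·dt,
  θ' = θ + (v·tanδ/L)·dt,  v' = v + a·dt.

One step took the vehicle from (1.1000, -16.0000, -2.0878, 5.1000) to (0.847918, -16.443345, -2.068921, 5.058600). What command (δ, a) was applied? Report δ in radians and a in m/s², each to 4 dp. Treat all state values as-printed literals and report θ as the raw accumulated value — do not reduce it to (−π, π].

a = (v'−v)/dt = (-0.041400)/0.1 = -0.4140
Δθ = θ'−θ = 0.018879;  (v·dt/L) = 5.1000·0.1/3.4 = 0.150000
tan δ = Δθ·L/(v·dt) = 0.125860  →  δ = 0.1252

δ = 0.1252, a = -0.4140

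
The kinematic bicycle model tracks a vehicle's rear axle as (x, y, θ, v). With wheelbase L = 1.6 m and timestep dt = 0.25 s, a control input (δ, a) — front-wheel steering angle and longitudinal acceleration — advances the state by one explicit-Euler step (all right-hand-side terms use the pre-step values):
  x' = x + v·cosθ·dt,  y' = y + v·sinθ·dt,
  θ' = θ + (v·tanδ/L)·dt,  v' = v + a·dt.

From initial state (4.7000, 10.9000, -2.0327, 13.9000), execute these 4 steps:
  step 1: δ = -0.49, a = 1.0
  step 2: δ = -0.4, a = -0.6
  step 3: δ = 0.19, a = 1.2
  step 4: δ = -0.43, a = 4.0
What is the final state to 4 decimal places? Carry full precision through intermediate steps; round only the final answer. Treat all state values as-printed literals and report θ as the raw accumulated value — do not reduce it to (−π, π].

after step 1 (δ=-0.49, a=1.0): (3.151356, 7.789160, -3.191152, 14.150000)
after step 2 (δ=-0.4, a=-0.6): (-0.381801, 7.964406, -4.125922, 14.000000)
after step 3 (δ=0.19, a=1.2): (-2.318778, 10.879559, -3.705222, 14.300000)
after step 4 (δ=-0.43, a=4.0): (-5.340803, 12.789531, -4.729953, 15.300000)

(-5.3408, 12.7895, -4.7300, 15.3000)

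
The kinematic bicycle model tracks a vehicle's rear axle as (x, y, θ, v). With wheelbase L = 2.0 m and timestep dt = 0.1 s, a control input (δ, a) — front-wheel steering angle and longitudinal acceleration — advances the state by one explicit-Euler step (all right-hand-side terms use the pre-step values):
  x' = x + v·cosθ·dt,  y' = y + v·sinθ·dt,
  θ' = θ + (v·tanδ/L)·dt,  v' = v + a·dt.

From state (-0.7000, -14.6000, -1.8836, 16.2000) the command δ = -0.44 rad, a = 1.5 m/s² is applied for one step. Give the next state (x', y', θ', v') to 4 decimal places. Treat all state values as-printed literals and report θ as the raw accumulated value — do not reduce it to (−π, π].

x' = -0.7000 + 16.2000·cos(-1.8836)·0.1 = -1.1985
y' = -14.6000 + 16.2000·sin(-1.8836)·0.1 = -16.1414
θ' = -1.8836 + (16.2000/2.0)·tan(-0.44)·0.1 = -2.2649
v' = 16.2000 + 1.5000·0.1 = 16.3500

(-1.1985, -16.1414, -2.2649, 16.3500)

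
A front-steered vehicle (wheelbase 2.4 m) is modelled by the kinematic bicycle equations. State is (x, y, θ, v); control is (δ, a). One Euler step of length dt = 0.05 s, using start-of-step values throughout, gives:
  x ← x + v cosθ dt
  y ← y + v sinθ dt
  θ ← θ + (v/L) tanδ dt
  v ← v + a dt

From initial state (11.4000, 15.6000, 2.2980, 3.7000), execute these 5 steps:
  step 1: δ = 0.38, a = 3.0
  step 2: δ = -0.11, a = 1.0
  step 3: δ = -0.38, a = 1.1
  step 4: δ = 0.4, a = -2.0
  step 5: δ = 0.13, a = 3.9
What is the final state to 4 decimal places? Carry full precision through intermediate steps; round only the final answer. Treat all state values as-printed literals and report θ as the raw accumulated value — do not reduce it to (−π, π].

after step 1 (δ=0.38, a=3.0): (11.277015, 15.738202, 2.328788, 3.850000)
after step 2 (δ=-0.11, a=1.0): (11.144678, 15.877999, 2.319929, 3.900000)
after step 3 (δ=-0.38, a=1.1): (11.011882, 16.020793, 2.287477, 3.955000)
after step 4 (δ=0.4, a=-2.0): (10.881983, 16.169895, 2.322314, 3.855000)
after step 5 (δ=0.13, a=3.9): (10.750384, 16.310728, 2.332813, 4.050000)

(10.7504, 16.3107, 2.3328, 4.0500)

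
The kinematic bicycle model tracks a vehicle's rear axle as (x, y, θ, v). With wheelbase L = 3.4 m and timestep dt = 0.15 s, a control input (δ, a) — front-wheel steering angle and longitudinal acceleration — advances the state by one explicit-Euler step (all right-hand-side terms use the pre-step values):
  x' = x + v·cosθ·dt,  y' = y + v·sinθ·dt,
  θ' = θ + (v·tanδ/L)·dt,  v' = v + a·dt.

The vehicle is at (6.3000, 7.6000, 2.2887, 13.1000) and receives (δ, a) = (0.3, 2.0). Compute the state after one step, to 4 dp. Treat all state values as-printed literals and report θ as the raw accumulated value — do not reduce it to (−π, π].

(5.0074, 9.0800, 2.4675, 13.4000)

x' = 6.3000 + 13.1000·cos(2.2887)·0.15 = 5.0074
y' = 7.6000 + 13.1000·sin(2.2887)·0.15 = 9.0800
θ' = 2.2887 + (13.1000/3.4)·tan(0.3)·0.15 = 2.4675
v' = 13.1000 + 2.0000·0.15 = 13.4000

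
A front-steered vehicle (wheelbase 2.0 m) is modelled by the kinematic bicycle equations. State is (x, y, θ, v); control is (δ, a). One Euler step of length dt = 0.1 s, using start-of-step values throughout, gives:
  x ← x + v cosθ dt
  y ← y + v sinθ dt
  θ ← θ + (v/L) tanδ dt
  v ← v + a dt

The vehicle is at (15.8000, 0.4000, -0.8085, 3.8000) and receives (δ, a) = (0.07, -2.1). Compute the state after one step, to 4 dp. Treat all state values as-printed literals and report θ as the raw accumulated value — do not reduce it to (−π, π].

(16.0624, 0.1252, -0.7952, 3.5900)

x' = 15.8000 + 3.8000·cos(-0.8085)·0.1 = 16.0624
y' = 0.4000 + 3.8000·sin(-0.8085)·0.1 = 0.1252
θ' = -0.8085 + (3.8000/2.0)·tan(0.07)·0.1 = -0.7952
v' = 3.8000 − 2.1000·0.1 = 3.5900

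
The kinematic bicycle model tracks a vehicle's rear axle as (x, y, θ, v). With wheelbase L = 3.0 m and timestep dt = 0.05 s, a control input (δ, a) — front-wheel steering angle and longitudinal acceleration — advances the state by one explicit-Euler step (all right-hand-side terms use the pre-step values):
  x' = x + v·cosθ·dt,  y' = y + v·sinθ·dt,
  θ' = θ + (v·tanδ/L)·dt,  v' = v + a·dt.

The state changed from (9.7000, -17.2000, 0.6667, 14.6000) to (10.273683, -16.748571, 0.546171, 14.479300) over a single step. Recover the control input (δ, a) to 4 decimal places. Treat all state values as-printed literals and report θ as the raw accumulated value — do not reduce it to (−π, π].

a = (v'−v)/dt = (-0.120700)/0.05 = -2.4140
Δθ = θ'−θ = -0.120529;  (v·dt/L) = 14.6000·0.05/3.0 = 0.243333
tan δ = Δθ·L/(v·dt) = -0.495325  →  δ = -0.4599

δ = -0.4599, a = -2.4140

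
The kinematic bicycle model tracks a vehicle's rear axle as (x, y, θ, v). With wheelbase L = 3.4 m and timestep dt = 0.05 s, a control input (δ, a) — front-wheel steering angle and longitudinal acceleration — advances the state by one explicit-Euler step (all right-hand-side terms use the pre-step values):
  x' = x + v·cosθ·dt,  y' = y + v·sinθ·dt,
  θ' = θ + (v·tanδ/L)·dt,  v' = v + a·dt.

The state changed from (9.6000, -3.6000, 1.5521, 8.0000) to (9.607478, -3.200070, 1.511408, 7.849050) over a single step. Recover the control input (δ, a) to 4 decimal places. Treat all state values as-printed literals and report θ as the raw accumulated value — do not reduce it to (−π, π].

a = (v'−v)/dt = (-0.150950)/0.05 = -3.0190
Δθ = θ'−θ = -0.040692;  (v·dt/L) = 8.0000·0.05/3.4 = 0.117647
tan δ = Δθ·L/(v·dt) = -0.345882  →  δ = -0.3330

δ = -0.3330, a = -3.0190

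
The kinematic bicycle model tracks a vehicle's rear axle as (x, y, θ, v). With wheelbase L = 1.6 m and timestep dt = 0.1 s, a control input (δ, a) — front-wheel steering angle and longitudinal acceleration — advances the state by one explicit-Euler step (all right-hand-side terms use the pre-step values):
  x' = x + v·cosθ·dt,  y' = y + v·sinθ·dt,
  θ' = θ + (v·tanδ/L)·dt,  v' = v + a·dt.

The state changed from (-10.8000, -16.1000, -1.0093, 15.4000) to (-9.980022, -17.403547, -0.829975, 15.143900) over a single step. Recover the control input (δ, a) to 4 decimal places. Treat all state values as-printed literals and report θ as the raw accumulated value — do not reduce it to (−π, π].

δ = 0.1842, a = -2.5610

a = (v'−v)/dt = (-0.256100)/0.1 = -2.5610
Δθ = θ'−θ = 0.179325;  (v·dt/L) = 15.4000·0.1/1.6 = 0.962500
tan δ = Δθ·L/(v·dt) = 0.186312  →  δ = 0.1842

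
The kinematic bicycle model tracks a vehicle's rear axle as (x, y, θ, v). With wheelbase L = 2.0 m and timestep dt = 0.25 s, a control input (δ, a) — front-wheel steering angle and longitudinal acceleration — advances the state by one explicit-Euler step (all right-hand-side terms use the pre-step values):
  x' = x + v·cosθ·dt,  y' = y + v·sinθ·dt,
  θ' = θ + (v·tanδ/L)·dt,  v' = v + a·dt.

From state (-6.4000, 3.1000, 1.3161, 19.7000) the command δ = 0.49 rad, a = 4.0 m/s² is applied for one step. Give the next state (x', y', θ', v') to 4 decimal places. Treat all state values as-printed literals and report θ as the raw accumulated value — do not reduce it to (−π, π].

x' = -6.4000 + 19.7000·cos(1.3161)·0.25 = -5.1591
y' = 3.1000 + 19.7000·sin(1.3161)·0.25 = 7.8661
θ' = 1.3161 + (19.7000/2.0)·tan(0.49)·0.25 = 2.6296
v' = 19.7000 + 4.0000·0.25 = 20.7000

(-5.1591, 7.8661, 2.6296, 20.7000)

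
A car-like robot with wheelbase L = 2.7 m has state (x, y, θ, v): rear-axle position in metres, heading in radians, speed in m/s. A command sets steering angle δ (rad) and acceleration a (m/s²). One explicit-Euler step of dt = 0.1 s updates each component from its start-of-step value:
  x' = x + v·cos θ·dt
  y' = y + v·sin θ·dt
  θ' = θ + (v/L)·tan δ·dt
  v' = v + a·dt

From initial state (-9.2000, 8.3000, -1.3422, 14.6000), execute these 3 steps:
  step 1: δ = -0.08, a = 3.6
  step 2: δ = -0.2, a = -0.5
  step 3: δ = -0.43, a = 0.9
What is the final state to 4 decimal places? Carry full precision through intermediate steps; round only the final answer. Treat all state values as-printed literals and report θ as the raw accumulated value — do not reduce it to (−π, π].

(-8.4850, 3.9205, -1.7511, 15.0000)

after step 1 (δ=-0.08, a=3.6): (-8.869149, 6.877981, -1.385552, 14.960000)
after step 2 (δ=-0.2, a=-0.5): (-8.593605, 5.407576, -1.497868, 14.910000)
after step 3 (δ=-0.43, a=0.9): (-8.484965, 3.920539, -1.751129, 15.000000)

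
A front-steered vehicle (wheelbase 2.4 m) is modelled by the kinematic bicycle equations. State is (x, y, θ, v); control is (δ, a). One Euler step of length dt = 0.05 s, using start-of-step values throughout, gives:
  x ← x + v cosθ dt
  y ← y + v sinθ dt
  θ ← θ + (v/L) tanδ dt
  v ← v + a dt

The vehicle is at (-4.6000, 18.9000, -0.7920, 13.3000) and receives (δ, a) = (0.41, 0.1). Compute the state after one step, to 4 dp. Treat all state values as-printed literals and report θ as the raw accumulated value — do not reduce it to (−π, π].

(-4.1329, 18.4267, -0.6716, 13.3050)

x' = -4.6000 + 13.3000·cos(-0.7920)·0.05 = -4.1329
y' = 18.9000 + 13.3000·sin(-0.7920)·0.05 = 18.4267
θ' = -0.7920 + (13.3000/2.4)·tan(0.41)·0.05 = -0.6716
v' = 13.3000 + 0.1000·0.05 = 13.3050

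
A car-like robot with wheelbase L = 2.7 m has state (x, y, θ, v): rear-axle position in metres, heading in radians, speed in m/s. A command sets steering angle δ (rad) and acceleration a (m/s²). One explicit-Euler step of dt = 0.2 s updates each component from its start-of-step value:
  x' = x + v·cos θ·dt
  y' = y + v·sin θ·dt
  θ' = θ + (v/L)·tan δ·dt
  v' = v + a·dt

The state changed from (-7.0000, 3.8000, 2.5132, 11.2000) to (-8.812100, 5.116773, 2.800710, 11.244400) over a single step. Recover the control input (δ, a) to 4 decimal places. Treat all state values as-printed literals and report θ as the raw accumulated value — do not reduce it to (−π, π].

δ = 0.3336, a = 0.2220

a = (v'−v)/dt = (0.044400)/0.2 = 0.2220
Δθ = θ'−θ = 0.287510;  (v·dt/L) = 11.2000·0.2/2.7 = 0.829630
tan δ = Δθ·L/(v·dt) = 0.346552  →  δ = 0.3336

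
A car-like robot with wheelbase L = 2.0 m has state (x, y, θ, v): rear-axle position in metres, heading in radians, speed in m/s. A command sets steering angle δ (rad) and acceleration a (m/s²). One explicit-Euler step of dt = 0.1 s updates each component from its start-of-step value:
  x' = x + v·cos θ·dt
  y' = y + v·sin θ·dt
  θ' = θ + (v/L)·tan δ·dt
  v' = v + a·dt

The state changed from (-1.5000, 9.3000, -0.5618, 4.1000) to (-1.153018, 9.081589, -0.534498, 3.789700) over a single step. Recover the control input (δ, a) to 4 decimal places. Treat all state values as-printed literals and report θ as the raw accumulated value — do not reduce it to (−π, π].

δ = 0.1324, a = -3.1030

a = (v'−v)/dt = (-0.310300)/0.1 = -3.1030
Δθ = θ'−θ = 0.027302;  (v·dt/L) = 4.1000·0.1/2.0 = 0.205000
tan δ = Δθ·L/(v·dt) = 0.133180  →  δ = 0.1324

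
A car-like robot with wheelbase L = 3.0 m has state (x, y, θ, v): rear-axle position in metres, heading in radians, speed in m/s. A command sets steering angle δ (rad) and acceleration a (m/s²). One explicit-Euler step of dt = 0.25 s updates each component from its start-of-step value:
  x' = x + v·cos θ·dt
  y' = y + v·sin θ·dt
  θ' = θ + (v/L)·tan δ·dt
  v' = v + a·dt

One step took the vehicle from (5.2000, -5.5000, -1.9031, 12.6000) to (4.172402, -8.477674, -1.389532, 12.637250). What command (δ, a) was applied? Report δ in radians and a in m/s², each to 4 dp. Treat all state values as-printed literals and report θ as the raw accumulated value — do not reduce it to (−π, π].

δ = 0.4549, a = 0.1490

a = (v'−v)/dt = (0.037250)/0.25 = 0.1490
Δθ = θ'−θ = 0.513568;  (v·dt/L) = 12.6000·0.25/3.0 = 1.050000
tan δ = Δθ·L/(v·dt) = 0.489112  →  δ = 0.4549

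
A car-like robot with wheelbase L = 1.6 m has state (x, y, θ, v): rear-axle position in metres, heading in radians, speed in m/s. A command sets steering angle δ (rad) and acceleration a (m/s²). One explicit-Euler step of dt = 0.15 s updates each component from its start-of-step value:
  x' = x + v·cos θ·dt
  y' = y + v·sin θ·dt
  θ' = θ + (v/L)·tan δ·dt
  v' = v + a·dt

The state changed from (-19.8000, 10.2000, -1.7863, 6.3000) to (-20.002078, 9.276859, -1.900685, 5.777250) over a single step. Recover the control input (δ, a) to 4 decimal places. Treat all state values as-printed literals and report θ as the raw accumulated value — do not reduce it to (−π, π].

δ = -0.1913, a = -3.4850

a = (v'−v)/dt = (-0.522750)/0.15 = -3.4850
Δθ = θ'−θ = -0.114385;  (v·dt/L) = 6.3000·0.15/1.6 = 0.590625
tan δ = Δθ·L/(v·dt) = -0.193668  →  δ = -0.1913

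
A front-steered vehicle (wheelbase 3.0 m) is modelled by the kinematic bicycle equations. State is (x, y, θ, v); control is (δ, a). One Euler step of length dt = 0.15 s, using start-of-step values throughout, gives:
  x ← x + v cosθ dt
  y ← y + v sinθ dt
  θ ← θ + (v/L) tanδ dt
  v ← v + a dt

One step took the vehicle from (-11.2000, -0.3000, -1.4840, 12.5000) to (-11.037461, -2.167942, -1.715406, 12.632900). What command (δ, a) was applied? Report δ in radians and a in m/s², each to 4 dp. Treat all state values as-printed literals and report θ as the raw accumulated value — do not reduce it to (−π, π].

δ = -0.3546, a = 0.8860

a = (v'−v)/dt = (0.132900)/0.15 = 0.8860
Δθ = θ'−θ = -0.231406;  (v·dt/L) = 12.5000·0.15/3.0 = 0.625000
tan δ = Δθ·L/(v·dt) = -0.370250  →  δ = -0.3546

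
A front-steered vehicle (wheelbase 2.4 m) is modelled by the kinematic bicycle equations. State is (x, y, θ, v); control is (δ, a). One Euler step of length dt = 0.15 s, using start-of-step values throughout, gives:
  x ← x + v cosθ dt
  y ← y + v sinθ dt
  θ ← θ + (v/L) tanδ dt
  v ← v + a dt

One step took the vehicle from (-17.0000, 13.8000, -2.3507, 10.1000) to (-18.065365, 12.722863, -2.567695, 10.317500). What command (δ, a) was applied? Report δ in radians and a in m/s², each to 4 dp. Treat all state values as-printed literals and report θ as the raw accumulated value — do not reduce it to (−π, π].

a = (v'−v)/dt = (0.217500)/0.15 = 1.4500
Δθ = θ'−θ = -0.216995;  (v·dt/L) = 10.1000·0.15/2.4 = 0.631250
tan δ = Δθ·L/(v·dt) = -0.343754  →  δ = -0.3311

δ = -0.3311, a = 1.4500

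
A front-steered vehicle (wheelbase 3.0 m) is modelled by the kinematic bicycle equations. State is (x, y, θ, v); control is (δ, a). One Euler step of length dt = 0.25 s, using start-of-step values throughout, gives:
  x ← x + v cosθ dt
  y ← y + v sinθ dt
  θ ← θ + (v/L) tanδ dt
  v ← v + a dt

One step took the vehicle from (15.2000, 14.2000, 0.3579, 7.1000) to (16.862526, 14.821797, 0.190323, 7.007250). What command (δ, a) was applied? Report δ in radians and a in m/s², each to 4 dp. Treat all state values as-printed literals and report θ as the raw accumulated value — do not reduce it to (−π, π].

a = (v'−v)/dt = (-0.092750)/0.25 = -0.3710
Δθ = θ'−θ = -0.167577;  (v·dt/L) = 7.1000·0.25/3.0 = 0.591667
tan δ = Δθ·L/(v·dt) = -0.283229  →  δ = -0.2760

δ = -0.2760, a = -0.3710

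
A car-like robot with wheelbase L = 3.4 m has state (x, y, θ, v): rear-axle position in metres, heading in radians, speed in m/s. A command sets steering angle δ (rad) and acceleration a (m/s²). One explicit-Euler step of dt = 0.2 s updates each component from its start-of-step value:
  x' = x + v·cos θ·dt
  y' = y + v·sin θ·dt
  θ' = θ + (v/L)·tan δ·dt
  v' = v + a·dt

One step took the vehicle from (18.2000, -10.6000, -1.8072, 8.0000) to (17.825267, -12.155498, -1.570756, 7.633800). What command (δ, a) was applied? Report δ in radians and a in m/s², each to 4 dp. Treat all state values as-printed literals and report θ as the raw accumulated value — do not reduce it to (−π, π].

δ = 0.4656, a = -1.8310

a = (v'−v)/dt = (-0.366200)/0.2 = -1.8310
Δθ = θ'−θ = 0.236444;  (v·dt/L) = 8.0000·0.2/3.4 = 0.470588
tan δ = Δθ·L/(v·dt) = 0.502443  →  δ = 0.4656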